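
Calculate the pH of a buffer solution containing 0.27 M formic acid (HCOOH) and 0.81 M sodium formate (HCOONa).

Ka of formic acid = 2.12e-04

pKa = -log(2.12e-04) = 3.67. pH = pKa + log([A⁻]/[HA]) = 3.67 + log(0.81/0.27)

pH = 4.15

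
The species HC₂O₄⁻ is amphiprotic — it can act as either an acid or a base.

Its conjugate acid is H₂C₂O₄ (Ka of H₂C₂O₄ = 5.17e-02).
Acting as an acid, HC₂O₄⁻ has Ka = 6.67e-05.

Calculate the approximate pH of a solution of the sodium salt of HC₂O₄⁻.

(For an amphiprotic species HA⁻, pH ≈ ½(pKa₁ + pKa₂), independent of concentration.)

pKa₁ = -log(5.17e-02) = 1.29; pKa₂ = -log(6.67e-05) = 4.18. For an amphiprotic species, pH ≈ ½(pKa₁ + pKa₂) = ½(1.29 + 4.18) = 2.73.

pH = 2.73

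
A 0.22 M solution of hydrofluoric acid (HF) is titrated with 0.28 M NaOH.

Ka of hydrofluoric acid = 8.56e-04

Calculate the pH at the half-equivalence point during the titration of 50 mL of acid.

At half-equivalence [HA] = [A⁻], so Henderson-Hasselbalch gives pH = pKa = -log(8.56e-04) = 3.07.

pH = pKa = 3.07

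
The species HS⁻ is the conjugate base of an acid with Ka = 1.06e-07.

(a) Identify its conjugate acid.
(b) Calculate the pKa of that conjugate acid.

(a) The conjugate acid is formed by adding one H⁺ to HS⁻, giving H₂S. (b) pKa = -log(Ka) = -log(1.06e-07) = 6.97.

Conjugate acid: H₂S; pK_a = 6.97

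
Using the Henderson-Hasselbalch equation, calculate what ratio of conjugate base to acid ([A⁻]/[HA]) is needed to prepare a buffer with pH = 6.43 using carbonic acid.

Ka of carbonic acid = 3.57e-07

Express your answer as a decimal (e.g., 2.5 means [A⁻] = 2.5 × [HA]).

pKa = -log(3.57e-07) = 6.4473. pH = pKa + log([A⁻]/[HA]), so log([A⁻]/[HA]) = pH − pKa = 6.43 − 6.4473 = -0.0173. [A⁻]/[HA] = 10^(-0.0173) = 0.961

[A⁻]/[HA] = 0.961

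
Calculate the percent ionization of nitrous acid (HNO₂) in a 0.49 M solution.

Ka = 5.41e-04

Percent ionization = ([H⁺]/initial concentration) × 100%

Using Ka equilibrium: x² + Ka×x - Ka×C = 0. Solving: [H⁺] = 1.6013e-02. Percent = (1.6013e-02/0.49) × 100

Percent ionization = 3.27%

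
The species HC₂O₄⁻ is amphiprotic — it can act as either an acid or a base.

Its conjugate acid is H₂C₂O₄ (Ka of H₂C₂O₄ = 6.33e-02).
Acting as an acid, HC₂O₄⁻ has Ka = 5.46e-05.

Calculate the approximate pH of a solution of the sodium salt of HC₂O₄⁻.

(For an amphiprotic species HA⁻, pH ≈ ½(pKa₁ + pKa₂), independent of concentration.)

pKa₁ = -log(6.33e-02) = 1.20; pKa₂ = -log(5.46e-05) = 4.26. For an amphiprotic species, pH ≈ ½(pKa₁ + pKa₂) = ½(1.20 + 4.26) = 2.73.

pH = 2.73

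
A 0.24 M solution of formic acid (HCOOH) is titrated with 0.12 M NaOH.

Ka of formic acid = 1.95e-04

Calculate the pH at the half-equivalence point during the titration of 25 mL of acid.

At half-equivalence [HA] = [A⁻], so Henderson-Hasselbalch gives pH = pKa = -log(1.95e-04) = 3.71.

pH = pKa = 3.71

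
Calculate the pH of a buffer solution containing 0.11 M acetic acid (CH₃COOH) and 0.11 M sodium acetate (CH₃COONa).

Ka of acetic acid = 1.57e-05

pKa = -log(1.57e-05) = 4.80. pH = pKa + log([A⁻]/[HA]) = 4.80 + log(0.11/0.11)

pH = 4.80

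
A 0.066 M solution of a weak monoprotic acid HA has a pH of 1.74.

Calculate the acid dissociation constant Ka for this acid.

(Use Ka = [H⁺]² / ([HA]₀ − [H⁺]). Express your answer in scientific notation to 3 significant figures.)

[H⁺] = 10^(−pH) = 10^(−1.74) = 1.820e-02 M. For HA ⇌ H⁺ + A⁻, Ka = [H⁺][A⁻]/[HA] = [H⁺]² / ([HA]₀ − [H⁺]) = (1.820e-02)² / (0.066 − 1.820e-02) = 6.93e-03.

K_a = 6.93e-03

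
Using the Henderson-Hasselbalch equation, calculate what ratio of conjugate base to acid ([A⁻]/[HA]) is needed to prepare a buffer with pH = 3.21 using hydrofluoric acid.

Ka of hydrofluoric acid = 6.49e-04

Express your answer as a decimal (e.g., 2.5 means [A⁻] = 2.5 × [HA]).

pKa = -log(6.49e-04) = 3.1878. pH = pKa + log([A⁻]/[HA]), so log([A⁻]/[HA]) = pH − pKa = 3.21 − 3.1878 = 0.0222. [A⁻]/[HA] = 10^(0.0222) = 1.05

[A⁻]/[HA] = 1.05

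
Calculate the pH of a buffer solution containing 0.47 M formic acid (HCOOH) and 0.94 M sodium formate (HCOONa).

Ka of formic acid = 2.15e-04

pKa = -log(2.15e-04) = 3.67. pH = pKa + log([A⁻]/[HA]) = 3.67 + log(0.94/0.47)

pH = 3.97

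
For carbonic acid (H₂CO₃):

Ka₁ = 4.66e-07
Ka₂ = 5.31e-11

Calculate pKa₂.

pKa₂ = -log(Ka₂) = -log(5.31e-11) = 10.27.

pK_{a2} = 10.27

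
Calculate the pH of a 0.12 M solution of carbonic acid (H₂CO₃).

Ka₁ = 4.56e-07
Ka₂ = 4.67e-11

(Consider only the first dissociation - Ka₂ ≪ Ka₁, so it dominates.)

First dissociation dominates. From Ka₁ = [H⁺][HA⁻]/[H₂A], x² + Ka₁·x − Ka₁·C = 0 with C = 0.12 M and Ka₁ = 4.56e-07. Solving: [H⁺] = (−Ka₁ + √(Ka₁² + 4·Ka₁·C)) / 2 = 2.3370e-04 M. pH = -log(2.3370e-04) = 3.63.

pH = 3.63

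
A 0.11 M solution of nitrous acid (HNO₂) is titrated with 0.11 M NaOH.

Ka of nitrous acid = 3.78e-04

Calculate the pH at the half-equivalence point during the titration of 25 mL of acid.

At half-equivalence [HA] = [A⁻], so Henderson-Hasselbalch gives pH = pKa = -log(3.78e-04) = 3.42.

pH = pKa = 3.42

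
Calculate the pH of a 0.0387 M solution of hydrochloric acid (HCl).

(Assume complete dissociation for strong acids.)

[H⁺] = 0.0387 M for strong acid. pH = -log[H⁺] = -log(0.0387)

pH = 1.41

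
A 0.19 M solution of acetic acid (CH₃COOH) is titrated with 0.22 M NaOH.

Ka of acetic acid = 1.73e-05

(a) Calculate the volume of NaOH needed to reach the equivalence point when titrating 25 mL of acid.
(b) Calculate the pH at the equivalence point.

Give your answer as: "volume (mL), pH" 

moles acid = 0.19 × 25/1000 = 0.00475 mol; V_base = moles/0.22 × 1000 = 21.6 mL. At equivalence only the conjugate base is present: [A⁻] = 0.00475/0.047 = 1.0195e-01 M. Kb = Kw/Ka = 5.78e-10; [OH⁻] = √(Kb × [A⁻]) = 7.6767e-06; pOH = 5.11; pH = 14 - pOH = 8.89.

V = 21.6 mL, pH = 8.89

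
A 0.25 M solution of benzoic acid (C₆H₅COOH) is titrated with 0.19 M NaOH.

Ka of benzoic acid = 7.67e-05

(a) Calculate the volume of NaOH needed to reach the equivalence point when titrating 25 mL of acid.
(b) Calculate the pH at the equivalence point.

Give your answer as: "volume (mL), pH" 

moles acid = 0.25 × 25/1000 = 0.00625 mol; V_base = moles/0.19 × 1000 = 32.9 mL. At equivalence only the conjugate base is present: [A⁻] = 0.00625/0.058 = 1.0795e-01 M. Kb = Kw/Ka = 1.30e-10; [OH⁻] = √(Kb × [A⁻]) = 3.7517e-06; pOH = 5.43; pH = 14 - pOH = 8.57.

V = 32.9 mL, pH = 8.57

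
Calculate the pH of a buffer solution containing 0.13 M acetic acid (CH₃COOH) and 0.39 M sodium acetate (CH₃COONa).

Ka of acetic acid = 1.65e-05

pKa = -log(1.65e-05) = 4.78. pH = pKa + log([A⁻]/[HA]) = 4.78 + log(0.39/0.13)

pH = 5.26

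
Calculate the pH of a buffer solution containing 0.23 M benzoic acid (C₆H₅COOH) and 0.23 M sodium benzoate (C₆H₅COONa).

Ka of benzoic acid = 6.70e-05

pKa = -log(6.70e-05) = 4.17. pH = pKa + log([A⁻]/[HA]) = 4.17 + log(0.23/0.23)

pH = 4.17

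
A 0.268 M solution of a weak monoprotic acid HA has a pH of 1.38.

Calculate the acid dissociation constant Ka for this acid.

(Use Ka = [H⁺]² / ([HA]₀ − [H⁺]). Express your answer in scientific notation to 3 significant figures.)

[H⁺] = 10^(−pH) = 10^(−1.38) = 4.169e-02 M. For HA ⇌ H⁺ + A⁻, Ka = [H⁺][A⁻]/[HA] = [H⁺]² / ([HA]₀ − [H⁺]) = (4.169e-02)² / (0.268 − 4.169e-02) = 7.68e-03.

K_a = 7.68e-03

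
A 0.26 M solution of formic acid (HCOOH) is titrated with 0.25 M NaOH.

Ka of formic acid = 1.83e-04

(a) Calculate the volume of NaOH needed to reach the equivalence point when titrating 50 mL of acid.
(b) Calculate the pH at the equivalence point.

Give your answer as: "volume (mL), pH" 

moles acid = 0.26 × 50/1000 = 0.013 mol; V_base = moles/0.25 × 1000 = 52.0 mL. At equivalence only the conjugate base is present: [A⁻] = 0.013/0.102 = 1.2745e-01 M. Kb = Kw/Ka = 5.46e-11; [OH⁻] = √(Kb × [A⁻]) = 2.6390e-06; pOH = 5.58; pH = 14 - pOH = 8.42.

V = 52.0 mL, pH = 8.42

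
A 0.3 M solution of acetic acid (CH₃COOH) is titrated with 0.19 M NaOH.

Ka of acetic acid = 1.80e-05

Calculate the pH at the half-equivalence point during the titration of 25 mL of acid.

At half-equivalence [HA] = [A⁻], so Henderson-Hasselbalch gives pH = pKa = -log(1.80e-05) = 4.74.

pH = pKa = 4.74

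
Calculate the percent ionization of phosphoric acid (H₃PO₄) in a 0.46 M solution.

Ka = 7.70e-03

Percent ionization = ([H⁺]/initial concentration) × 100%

Using Ka equilibrium: x² + Ka×x - Ka×C = 0. Solving: [H⁺] = 5.5789e-02. Percent = (5.5789e-02/0.46) × 100

Percent ionization = 12.1%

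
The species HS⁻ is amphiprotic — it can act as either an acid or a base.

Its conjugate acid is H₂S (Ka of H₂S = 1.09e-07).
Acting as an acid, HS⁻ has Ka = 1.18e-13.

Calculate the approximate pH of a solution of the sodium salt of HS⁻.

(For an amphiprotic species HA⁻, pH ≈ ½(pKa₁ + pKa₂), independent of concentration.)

pKa₁ = -log(1.09e-07) = 6.96; pKa₂ = -log(1.18e-13) = 12.93. For an amphiprotic species, pH ≈ ½(pKa₁ + pKa₂) = ½(6.96 + 12.93) = 9.95.

pH = 9.95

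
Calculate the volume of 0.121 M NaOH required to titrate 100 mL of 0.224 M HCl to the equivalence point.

At equivalence: moles acid = moles base. moles HCl = 0.224 × 100/1000 = 0.0224 mol. V_base = moles / 0.121 × 1000 = 185.1 mL.

V_{base} = 185.1 mL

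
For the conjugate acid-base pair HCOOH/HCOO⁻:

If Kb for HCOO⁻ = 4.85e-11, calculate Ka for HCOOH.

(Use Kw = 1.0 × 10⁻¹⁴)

For a conjugate pair Ka × Kb = Kw, so Ka = Kw/Kb = 1.0 × 10⁻¹⁴ / 4.85e-11 = 2.06e-04.

K_a = 2.06e-04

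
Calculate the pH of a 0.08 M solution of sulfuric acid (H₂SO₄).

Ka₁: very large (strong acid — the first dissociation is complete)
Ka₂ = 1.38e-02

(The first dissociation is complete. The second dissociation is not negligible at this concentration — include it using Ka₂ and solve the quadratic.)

First dissociation is complete: [H⁺]₀ = [HSO₄⁻]₀ = C = 0.08 M. Second dissociation HSO₄⁻ ⇌ H⁺ + SO₄²⁻: let x = [SO₄²⁻]. Ka₂ = (C + x)·x / (C − x) = 1.38e-02 → x² + (C + Ka₂)·x − Ka₂·C = 0 → x² + 0.09380·x − 1.104e-03 = 0. x = (−0.09380 + √(0.09380² + 4 × 1.104e-03)) / 2 = 1.0577e-02 M. [H⁺] = C + x = 0.08 + 1.0577e-02 = 9.0577e-02 M. pH = -log(9.0577e-02) = 1.04.

pH = 1.04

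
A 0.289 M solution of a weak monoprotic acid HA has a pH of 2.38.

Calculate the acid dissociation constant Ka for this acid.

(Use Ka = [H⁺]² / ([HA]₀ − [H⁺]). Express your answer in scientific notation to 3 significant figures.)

[H⁺] = 10^(−pH) = 10^(−2.38) = 4.169e-03 M. For HA ⇌ H⁺ + A⁻, Ka = [H⁺][A⁻]/[HA] = [H⁺]² / ([HA]₀ − [H⁺]) = (4.169e-03)² / (0.289 − 4.169e-03) = 6.10e-05.

K_a = 6.10e-05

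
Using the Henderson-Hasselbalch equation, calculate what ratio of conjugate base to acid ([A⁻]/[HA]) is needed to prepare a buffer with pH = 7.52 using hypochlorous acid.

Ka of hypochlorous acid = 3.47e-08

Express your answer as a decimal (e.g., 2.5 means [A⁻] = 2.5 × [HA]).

pKa = -log(3.47e-08) = 7.4597. pH = pKa + log([A⁻]/[HA]), so log([A⁻]/[HA]) = pH − pKa = 7.52 − 7.4597 = 0.0603. [A⁻]/[HA] = 10^(0.0603) = 1.15

[A⁻]/[HA] = 1.15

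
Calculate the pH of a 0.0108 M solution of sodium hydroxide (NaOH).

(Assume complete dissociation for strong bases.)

[OH⁻] = 0.0108 M for strong base. pOH = -log[OH⁻] = 1.97, pH = 14 - pOH

pH = 12.03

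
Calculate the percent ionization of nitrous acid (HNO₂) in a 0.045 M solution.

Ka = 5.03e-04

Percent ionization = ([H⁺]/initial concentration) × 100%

Using Ka equilibrium: x² + Ka×x - Ka×C = 0. Solving: [H⁺] = 4.5128e-03. Percent = (4.5128e-03/0.045) × 100

Percent ionization = 10%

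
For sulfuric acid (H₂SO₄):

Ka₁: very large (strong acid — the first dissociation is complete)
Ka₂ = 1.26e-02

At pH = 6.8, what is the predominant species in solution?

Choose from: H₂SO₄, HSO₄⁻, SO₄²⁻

The first dissociation is complete, so H₂SO₄ itself is never the predominant species in water; pKa₂ = -log(1.26e-02) = 1.90. For a polyprotic acid the predominant species crosses at each pKa: below pKa_n the protonated form dominates, above it the deprotonated form does. At pH = 6.8, the predominant species is SO₄²⁻.

SO₄²⁻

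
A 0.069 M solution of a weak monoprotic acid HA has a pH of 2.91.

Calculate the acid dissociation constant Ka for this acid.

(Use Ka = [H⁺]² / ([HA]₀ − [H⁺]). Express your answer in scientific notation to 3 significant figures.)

[H⁺] = 10^(−pH) = 10^(−2.91) = 1.230e-03 M. For HA ⇌ H⁺ + A⁻, Ka = [H⁺][A⁻]/[HA] = [H⁺]² / ([HA]₀ − [H⁺]) = (1.230e-03)² / (0.069 − 1.230e-03) = 2.23e-05.

K_a = 2.23e-05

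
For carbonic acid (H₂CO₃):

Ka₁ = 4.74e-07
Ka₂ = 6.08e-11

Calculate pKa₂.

pKa₂ = -log(Ka₂) = -log(6.08e-11) = 10.22.

pK_{a2} = 10.22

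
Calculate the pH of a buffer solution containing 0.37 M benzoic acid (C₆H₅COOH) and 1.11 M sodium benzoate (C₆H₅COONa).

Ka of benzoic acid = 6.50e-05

pKa = -log(6.50e-05) = 4.19. pH = pKa + log([A⁻]/[HA]) = 4.19 + log(1.11/0.37)

pH = 4.66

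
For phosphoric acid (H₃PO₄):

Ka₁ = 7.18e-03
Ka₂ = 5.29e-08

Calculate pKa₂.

pKa₂ = -log(Ka₂) = -log(5.29e-08) = 7.28.

pK_{a2} = 7.28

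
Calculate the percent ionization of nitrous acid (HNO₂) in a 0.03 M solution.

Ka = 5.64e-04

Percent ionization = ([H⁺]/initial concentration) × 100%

Using Ka equilibrium: x² + Ka×x - Ka×C = 0. Solving: [H⁺] = 3.8410e-03. Percent = (3.8410e-03/0.03) × 100

Percent ionization = 12.8%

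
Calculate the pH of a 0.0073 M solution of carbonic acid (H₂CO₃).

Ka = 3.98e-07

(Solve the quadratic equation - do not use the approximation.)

x² + Ka×x - Ka×C = 0. Using quadratic formula: [H⁺] = 5.3703e-05

pH = 4.27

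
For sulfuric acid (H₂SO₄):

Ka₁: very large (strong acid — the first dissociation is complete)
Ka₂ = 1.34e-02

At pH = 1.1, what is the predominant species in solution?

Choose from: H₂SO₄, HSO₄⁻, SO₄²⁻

The first dissociation is complete, so H₂SO₄ itself is never the predominant species in water; pKa₂ = -log(1.34e-02) = 1.87. For a polyprotic acid the predominant species crosses at each pKa: below pKa_n the protonated form dominates, above it the deprotonated form does. At pH = 1.1, the predominant species is HSO₄⁻.

HSO₄⁻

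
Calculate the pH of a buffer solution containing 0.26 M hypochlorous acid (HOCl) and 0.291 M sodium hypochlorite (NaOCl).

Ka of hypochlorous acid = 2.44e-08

pKa = -log(2.44e-08) = 7.61. pH = pKa + log([A⁻]/[HA]) = 7.61 + log(0.291/0.26)

pH = 7.66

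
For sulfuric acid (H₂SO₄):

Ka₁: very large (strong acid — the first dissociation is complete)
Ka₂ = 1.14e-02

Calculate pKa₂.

pKa₂ = -log(Ka₂) = -log(1.14e-02) = 1.94.

pK_{a2} = 1.94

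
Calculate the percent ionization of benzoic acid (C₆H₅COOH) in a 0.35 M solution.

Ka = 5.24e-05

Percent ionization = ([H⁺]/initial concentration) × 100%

Using Ka equilibrium: x² + Ka×x - Ka×C = 0. Solving: [H⁺] = 4.2564e-03. Percent = (4.2564e-03/0.35) × 100

Percent ionization = 1.22%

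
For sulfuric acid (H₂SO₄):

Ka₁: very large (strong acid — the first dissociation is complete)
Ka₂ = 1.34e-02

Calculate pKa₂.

pKa₂ = -log(Ka₂) = -log(1.34e-02) = 1.87.

pK_{a2} = 1.87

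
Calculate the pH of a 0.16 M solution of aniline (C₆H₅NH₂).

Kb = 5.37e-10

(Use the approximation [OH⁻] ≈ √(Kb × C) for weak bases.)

[OH⁻] = √(Kb × C) = √(5.37e-10 × 0.16) = 9.2693e-06. pOH = 5.03, pH = 14 - pOH

pH = 8.97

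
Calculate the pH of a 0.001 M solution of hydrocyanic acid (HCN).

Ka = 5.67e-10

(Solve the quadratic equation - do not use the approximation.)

x² + Ka×x - Ka×C = 0. Using quadratic formula: [H⁺] = 7.5271e-07

pH = 6.12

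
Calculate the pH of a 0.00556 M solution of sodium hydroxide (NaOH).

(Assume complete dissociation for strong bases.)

[OH⁻] = 0.00556 M for strong base. pOH = -log[OH⁻] = 2.25, pH = 14 - pOH

pH = 11.75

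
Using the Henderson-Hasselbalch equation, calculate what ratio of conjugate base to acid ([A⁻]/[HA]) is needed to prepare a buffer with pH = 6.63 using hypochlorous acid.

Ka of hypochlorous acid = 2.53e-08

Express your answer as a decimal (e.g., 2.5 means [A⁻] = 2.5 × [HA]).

pKa = -log(2.53e-08) = 7.5969. pH = pKa + log([A⁻]/[HA]), so log([A⁻]/[HA]) = pH − pKa = 6.63 − 7.5969 = -0.9669. [A⁻]/[HA] = 10^(-0.9669) = 0.108

[A⁻]/[HA] = 0.108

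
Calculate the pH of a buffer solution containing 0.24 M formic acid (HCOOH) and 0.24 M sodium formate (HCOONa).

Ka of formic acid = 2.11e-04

pKa = -log(2.11e-04) = 3.68. pH = pKa + log([A⁻]/[HA]) = 3.68 + log(0.24/0.24)

pH = 3.68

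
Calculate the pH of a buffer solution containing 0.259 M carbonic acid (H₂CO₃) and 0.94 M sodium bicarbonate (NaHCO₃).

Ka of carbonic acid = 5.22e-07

pKa = -log(5.22e-07) = 6.28. pH = pKa + log([A⁻]/[HA]) = 6.28 + log(0.94/0.259)

pH = 6.84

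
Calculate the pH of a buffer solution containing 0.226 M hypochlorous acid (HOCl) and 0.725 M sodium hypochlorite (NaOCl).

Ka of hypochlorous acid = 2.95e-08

pKa = -log(2.95e-08) = 7.53. pH = pKa + log([A⁻]/[HA]) = 7.53 + log(0.725/0.226)

pH = 8.04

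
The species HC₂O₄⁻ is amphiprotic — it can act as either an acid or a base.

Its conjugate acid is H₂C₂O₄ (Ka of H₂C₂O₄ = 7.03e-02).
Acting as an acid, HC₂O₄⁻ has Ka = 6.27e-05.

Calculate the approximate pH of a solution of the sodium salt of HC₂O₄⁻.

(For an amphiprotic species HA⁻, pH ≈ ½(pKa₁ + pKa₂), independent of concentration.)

pKa₁ = -log(7.03e-02) = 1.15; pKa₂ = -log(6.27e-05) = 4.20. For an amphiprotic species, pH ≈ ½(pKa₁ + pKa₂) = ½(1.15 + 4.20) = 2.68.

pH = 2.68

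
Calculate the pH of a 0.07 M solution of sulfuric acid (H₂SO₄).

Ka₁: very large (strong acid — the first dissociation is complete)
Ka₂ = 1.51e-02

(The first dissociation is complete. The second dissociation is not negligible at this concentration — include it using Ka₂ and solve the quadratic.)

First dissociation is complete: [H⁺]₀ = [HSO₄⁻]₀ = C = 0.07 M. Second dissociation HSO₄⁻ ⇌ H⁺ + SO₄²⁻: let x = [SO₄²⁻]. Ka₂ = (C + x)·x / (C − x) = 1.51e-02 → x² + (C + Ka₂)·x − Ka₂·C = 0 → x² + 0.08510·x − 1.057e-03 = 0. x = (−0.08510 + √(0.08510² + 4 × 1.057e-03)) / 2 = 1.0999e-02 M. [H⁺] = C + x = 0.07 + 1.0999e-02 = 8.0999e-02 M. pH = -log(8.0999e-02) = 1.09.

pH = 1.09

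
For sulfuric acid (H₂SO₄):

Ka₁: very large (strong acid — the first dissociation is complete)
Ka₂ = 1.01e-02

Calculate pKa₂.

pKa₂ = -log(Ka₂) = -log(1.01e-02) = 2.00.

pK_{a2} = 2.00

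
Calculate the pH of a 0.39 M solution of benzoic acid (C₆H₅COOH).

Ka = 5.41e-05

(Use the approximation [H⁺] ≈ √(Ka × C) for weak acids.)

[H⁺] = √(Ka × C) = √(5.41e-05 × 0.39) = 4.5934e-03. pH = -log(4.5934e-03)

pH = 2.34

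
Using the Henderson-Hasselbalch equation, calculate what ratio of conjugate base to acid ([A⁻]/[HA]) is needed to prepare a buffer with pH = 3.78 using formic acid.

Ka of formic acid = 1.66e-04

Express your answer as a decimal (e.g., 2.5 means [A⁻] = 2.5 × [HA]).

pKa = -log(1.66e-04) = 3.7799. pH = pKa + log([A⁻]/[HA]), so log([A⁻]/[HA]) = pH − pKa = 3.78 − 3.7799 = 0.0001. [A⁻]/[HA] = 10^(0.0001) = 1.00

[A⁻]/[HA] = 1.00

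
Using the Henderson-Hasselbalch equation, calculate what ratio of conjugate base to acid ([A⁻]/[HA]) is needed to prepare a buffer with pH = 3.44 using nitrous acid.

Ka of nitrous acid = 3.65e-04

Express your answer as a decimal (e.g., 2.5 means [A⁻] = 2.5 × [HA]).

pKa = -log(3.65e-04) = 3.4377. pH = pKa + log([A⁻]/[HA]), so log([A⁻]/[HA]) = pH − pKa = 3.44 − 3.4377 = 0.0023. [A⁻]/[HA] = 10^(0.0023) = 1.01

[A⁻]/[HA] = 1.01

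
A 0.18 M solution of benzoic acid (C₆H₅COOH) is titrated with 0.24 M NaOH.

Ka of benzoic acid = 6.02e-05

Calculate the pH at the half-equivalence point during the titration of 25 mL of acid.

At half-equivalence [HA] = [A⁻], so Henderson-Hasselbalch gives pH = pKa = -log(6.02e-05) = 4.22.

pH = pKa = 4.22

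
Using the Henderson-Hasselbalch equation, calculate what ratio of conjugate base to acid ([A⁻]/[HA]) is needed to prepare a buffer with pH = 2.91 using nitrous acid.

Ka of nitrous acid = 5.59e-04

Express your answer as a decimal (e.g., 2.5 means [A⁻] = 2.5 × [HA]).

pKa = -log(5.59e-04) = 3.2526. pH = pKa + log([A⁻]/[HA]), so log([A⁻]/[HA]) = pH − pKa = 2.91 − 3.2526 = -0.3426. [A⁻]/[HA] = 10^(-0.3426) = 0.454

[A⁻]/[HA] = 0.454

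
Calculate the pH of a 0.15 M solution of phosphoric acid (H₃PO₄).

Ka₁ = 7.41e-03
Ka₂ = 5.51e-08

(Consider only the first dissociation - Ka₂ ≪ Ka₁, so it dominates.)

First dissociation dominates. From Ka₁ = [H⁺][HA⁻]/[H₂A], x² + Ka₁·x − Ka₁·C = 0 with C = 0.15 M and Ka₁ = 7.41e-03. Solving: [H⁺] = (−Ka₁ + √(Ka₁² + 4·Ka₁·C)) / 2 = 2.9839e-02 M. pH = -log(2.9839e-02) = 1.53.

pH = 1.53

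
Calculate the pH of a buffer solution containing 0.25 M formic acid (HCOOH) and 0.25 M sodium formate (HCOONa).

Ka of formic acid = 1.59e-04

pKa = -log(1.59e-04) = 3.80. pH = pKa + log([A⁻]/[HA]) = 3.80 + log(0.25/0.25)

pH = 3.80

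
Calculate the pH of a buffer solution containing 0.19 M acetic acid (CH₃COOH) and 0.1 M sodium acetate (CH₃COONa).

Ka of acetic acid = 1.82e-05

pKa = -log(1.82e-05) = 4.74. pH = pKa + log([A⁻]/[HA]) = 4.74 + log(0.1/0.19)

pH = 4.46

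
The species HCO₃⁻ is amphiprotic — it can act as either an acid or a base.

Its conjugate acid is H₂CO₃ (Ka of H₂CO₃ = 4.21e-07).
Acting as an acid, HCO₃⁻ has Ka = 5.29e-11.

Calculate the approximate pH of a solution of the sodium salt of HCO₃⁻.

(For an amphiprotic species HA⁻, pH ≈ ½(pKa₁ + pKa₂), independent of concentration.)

pKa₁ = -log(4.21e-07) = 6.38; pKa₂ = -log(5.29e-11) = 10.28. For an amphiprotic species, pH ≈ ½(pKa₁ + pKa₂) = ½(6.38 + 10.28) = 8.33.

pH = 8.33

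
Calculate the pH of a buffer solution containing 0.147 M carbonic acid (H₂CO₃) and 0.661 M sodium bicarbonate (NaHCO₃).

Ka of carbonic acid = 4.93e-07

pKa = -log(4.93e-07) = 6.31. pH = pKa + log([A⁻]/[HA]) = 6.31 + log(0.661/0.147)

pH = 6.96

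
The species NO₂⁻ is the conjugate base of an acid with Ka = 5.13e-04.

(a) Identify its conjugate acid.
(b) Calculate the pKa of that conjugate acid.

(a) The conjugate acid is formed by adding one H⁺ to NO₂⁻, giving HNO₂. (b) pKa = -log(Ka) = -log(5.13e-04) = 3.29.

Conjugate acid: HNO₂; pK_a = 3.29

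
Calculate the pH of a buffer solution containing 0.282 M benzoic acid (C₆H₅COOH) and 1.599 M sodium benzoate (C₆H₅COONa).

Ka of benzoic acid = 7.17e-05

pKa = -log(7.17e-05) = 4.14. pH = pKa + log([A⁻]/[HA]) = 4.14 + log(1.599/0.282)

pH = 4.90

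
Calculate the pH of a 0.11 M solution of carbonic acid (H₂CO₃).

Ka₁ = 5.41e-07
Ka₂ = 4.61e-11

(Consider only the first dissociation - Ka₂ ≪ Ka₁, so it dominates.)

First dissociation dominates. From Ka₁ = [H⁺][HA⁻]/[H₂A], x² + Ka₁·x − Ka₁·C = 0 with C = 0.11 M and Ka₁ = 5.41e-07. Solving: [H⁺] = (−Ka₁ + √(Ka₁² + 4·Ka₁·C)) / 2 = 2.4368e-04 M. pH = -log(2.4368e-04) = 3.61.

pH = 3.61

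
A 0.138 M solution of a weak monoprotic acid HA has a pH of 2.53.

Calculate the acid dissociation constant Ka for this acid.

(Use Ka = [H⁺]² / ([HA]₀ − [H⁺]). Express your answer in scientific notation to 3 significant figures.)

[H⁺] = 10^(−pH) = 10^(−2.53) = 2.951e-03 M. For HA ⇌ H⁺ + A⁻, Ka = [H⁺][A⁻]/[HA] = [H⁺]² / ([HA]₀ − [H⁺]) = (2.951e-03)² / (0.138 − 2.951e-03) = 6.45e-05.

K_a = 6.45e-05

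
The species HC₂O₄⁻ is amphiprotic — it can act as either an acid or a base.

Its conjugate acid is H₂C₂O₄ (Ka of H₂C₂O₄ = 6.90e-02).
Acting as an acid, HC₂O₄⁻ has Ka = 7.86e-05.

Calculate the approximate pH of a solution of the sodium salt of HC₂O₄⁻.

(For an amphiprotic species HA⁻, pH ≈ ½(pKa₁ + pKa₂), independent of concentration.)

pKa₁ = -log(6.90e-02) = 1.16; pKa₂ = -log(7.86e-05) = 4.10. For an amphiprotic species, pH ≈ ½(pKa₁ + pKa₂) = ½(1.16 + 4.10) = 2.63.

pH = 2.63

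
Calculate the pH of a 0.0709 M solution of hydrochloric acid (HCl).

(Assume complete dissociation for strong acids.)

[H⁺] = 0.0709 M for strong acid. pH = -log[H⁺] = -log(0.0709)

pH = 1.15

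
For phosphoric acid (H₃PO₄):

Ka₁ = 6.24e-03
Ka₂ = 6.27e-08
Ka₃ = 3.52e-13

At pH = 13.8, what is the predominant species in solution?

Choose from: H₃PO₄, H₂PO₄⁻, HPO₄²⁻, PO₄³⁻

pKa₁ = 2.20, pKa₂ = 7.20, pKa₃ = 12.45. For a polyprotic acid the predominant species crosses at each pKa: below pKa_n the protonated form dominates, above it the deprotonated form does. At pH = 13.8, the predominant species is PO₄³⁻.

PO₄³⁻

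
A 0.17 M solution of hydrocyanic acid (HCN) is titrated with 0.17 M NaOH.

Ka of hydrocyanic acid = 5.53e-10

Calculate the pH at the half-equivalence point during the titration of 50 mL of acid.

At half-equivalence [HA] = [A⁻], so Henderson-Hasselbalch gives pH = pKa = -log(5.53e-10) = 9.26.

pH = pKa = 9.26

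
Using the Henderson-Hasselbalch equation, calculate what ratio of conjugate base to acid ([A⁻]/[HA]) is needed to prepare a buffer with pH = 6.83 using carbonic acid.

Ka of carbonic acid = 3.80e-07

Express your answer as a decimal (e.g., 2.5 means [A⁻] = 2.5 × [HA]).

pKa = -log(3.80e-07) = 6.4202. pH = pKa + log([A⁻]/[HA]), so log([A⁻]/[HA]) = pH − pKa = 6.83 − 6.4202 = 0.4098. [A⁻]/[HA] = 10^(0.4098) = 2.57

[A⁻]/[HA] = 2.57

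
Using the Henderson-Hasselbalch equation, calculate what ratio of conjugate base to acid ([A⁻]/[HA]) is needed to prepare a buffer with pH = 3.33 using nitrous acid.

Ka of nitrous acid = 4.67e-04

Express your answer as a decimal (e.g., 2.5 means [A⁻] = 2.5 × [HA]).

pKa = -log(4.67e-04) = 3.3307. pH = pKa + log([A⁻]/[HA]), so log([A⁻]/[HA]) = pH − pKa = 3.33 − 3.3307 = -0.0007. [A⁻]/[HA] = 10^(-0.0007) = 0.998

[A⁻]/[HA] = 0.998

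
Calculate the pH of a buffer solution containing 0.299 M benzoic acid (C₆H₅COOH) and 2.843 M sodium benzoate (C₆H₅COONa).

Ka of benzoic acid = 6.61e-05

pKa = -log(6.61e-05) = 4.18. pH = pKa + log([A⁻]/[HA]) = 4.18 + log(2.843/0.299)

pH = 5.16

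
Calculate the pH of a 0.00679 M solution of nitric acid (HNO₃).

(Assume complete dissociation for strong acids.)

[H⁺] = 0.00679 M for strong acid. pH = -log[H⁺] = -log(0.00679)

pH = 2.17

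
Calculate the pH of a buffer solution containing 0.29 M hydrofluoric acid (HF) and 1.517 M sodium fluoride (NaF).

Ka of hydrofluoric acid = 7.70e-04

pKa = -log(7.70e-04) = 3.11. pH = pKa + log([A⁻]/[HA]) = 3.11 + log(1.517/0.29)

pH = 3.83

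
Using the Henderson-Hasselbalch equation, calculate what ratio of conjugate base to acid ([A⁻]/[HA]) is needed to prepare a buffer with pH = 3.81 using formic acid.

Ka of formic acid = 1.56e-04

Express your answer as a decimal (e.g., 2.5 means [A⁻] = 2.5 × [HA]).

pKa = -log(1.56e-04) = 3.8069. pH = pKa + log([A⁻]/[HA]), so log([A⁻]/[HA]) = pH − pKa = 3.81 − 3.8069 = 0.0031. [A⁻]/[HA] = 10^(0.0031) = 1.01

[A⁻]/[HA] = 1.01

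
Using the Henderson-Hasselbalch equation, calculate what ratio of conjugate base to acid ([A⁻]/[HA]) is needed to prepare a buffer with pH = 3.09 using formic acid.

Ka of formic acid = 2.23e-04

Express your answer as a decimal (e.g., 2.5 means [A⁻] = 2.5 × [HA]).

pKa = -log(2.23e-04) = 3.6517. pH = pKa + log([A⁻]/[HA]), so log([A⁻]/[HA]) = pH − pKa = 3.09 − 3.6517 = -0.5617. [A⁻]/[HA] = 10^(-0.5617) = 0.274

[A⁻]/[HA] = 0.274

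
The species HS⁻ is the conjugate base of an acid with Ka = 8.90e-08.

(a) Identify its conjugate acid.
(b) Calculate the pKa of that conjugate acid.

(a) The conjugate acid is formed by adding one H⁺ to HS⁻, giving H₂S. (b) pKa = -log(Ka) = -log(8.90e-08) = 7.05.

Conjugate acid: H₂S; pK_a = 7.05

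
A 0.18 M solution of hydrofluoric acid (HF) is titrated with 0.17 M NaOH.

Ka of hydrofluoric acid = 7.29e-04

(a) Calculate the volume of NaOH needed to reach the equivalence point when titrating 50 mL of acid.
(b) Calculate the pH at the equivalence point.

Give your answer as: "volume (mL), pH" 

moles acid = 0.18 × 50/1000 = 0.009 mol; V_base = moles/0.17 × 1000 = 52.9 mL. At equivalence only the conjugate base is present: [A⁻] = 0.009/0.103 = 8.7429e-02 M. Kb = Kw/Ka = 1.37e-11; [OH⁻] = √(Kb × [A⁻]) = 1.0951e-06; pOH = 5.96; pH = 14 - pOH = 8.04.

V = 52.9 mL, pH = 8.04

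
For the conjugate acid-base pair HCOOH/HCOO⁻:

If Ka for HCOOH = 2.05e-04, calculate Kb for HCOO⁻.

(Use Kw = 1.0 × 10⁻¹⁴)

For a conjugate pair Ka × Kb = Kw, so Kb = Kw/Ka = 1.0 × 10⁻¹⁴ / 2.05e-04 = 4.88e-11.

K_b = 4.88e-11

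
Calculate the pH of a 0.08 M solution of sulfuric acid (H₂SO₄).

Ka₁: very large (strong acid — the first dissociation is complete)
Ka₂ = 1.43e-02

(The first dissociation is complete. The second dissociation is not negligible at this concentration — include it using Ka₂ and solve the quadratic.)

First dissociation is complete: [H⁺]₀ = [HSO₄⁻]₀ = C = 0.08 M. Second dissociation HSO₄⁻ ⇌ H⁺ + SO₄²⁻: let x = [SO₄²⁻]. Ka₂ = (C + x)·x / (C − x) = 1.43e-02 → x² + (C + Ka₂)·x − Ka₂·C = 0 → x² + 0.09430·x − 1.144e-03 = 0. x = (−0.09430 + √(0.09430² + 4 × 1.144e-03)) / 2 = 1.0877e-02 M. [H⁺] = C + x = 0.08 + 1.0877e-02 = 9.0877e-02 M. pH = -log(9.0877e-02) = 1.04.

pH = 1.04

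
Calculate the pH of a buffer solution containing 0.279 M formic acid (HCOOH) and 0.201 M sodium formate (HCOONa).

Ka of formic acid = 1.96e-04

pKa = -log(1.96e-04) = 3.71. pH = pKa + log([A⁻]/[HA]) = 3.71 + log(0.201/0.279)

pH = 3.57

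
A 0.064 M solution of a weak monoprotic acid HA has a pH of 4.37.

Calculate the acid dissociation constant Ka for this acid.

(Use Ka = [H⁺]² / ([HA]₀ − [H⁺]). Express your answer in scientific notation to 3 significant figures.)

[H⁺] = 10^(−pH) = 10^(−4.37) = 4.266e-05 M. For HA ⇌ H⁺ + A⁻, Ka = [H⁺][A⁻]/[HA] = [H⁺]² / ([HA]₀ − [H⁺]) = (4.266e-05)² / (0.064 − 4.266e-05) = 2.85e-08.

K_a = 2.85e-08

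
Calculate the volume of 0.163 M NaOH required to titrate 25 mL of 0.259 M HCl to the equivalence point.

At equivalence: moles acid = moles base. moles HCl = 0.259 × 25/1000 = 0.006475 mol. V_base = moles / 0.163 × 1000 = 39.7 mL.

V_{base} = 39.7 mL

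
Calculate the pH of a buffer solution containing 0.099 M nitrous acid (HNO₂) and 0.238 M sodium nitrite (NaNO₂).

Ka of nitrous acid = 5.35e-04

pKa = -log(5.35e-04) = 3.27. pH = pKa + log([A⁻]/[HA]) = 3.27 + log(0.238/0.099)

pH = 3.65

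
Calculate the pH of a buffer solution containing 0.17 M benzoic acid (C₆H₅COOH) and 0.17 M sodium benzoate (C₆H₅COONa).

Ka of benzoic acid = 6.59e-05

pKa = -log(6.59e-05) = 4.18. pH = pKa + log([A⁻]/[HA]) = 4.18 + log(0.17/0.17)

pH = 4.18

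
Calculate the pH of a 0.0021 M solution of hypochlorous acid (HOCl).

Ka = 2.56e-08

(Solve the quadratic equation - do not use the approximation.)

x² + Ka×x - Ka×C = 0. Using quadratic formula: [H⁺] = 7.3193e-06

pH = 5.14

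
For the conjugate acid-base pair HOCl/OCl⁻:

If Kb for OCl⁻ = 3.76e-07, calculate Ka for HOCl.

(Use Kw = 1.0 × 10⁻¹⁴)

For a conjugate pair Ka × Kb = Kw, so Ka = Kw/Kb = 1.0 × 10⁻¹⁴ / 3.76e-07 = 2.66e-08.

K_a = 2.66e-08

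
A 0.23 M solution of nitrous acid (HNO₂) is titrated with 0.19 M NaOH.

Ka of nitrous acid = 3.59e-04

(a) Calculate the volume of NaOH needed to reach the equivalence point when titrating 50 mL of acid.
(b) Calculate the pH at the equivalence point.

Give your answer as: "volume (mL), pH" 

moles acid = 0.23 × 50/1000 = 0.0115 mol; V_base = moles/0.19 × 1000 = 60.5 mL. At equivalence only the conjugate base is present: [A⁻] = 0.0115/0.111 = 1.0405e-01 M. Kb = Kw/Ka = 2.79e-11; [OH⁻] = √(Kb × [A⁻]) = 1.7024e-06; pOH = 5.77; pH = 14 - pOH = 8.23.

V = 60.5 mL, pH = 8.23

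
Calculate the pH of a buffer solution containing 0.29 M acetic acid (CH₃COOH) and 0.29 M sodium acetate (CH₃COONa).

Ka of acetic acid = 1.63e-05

pKa = -log(1.63e-05) = 4.79. pH = pKa + log([A⁻]/[HA]) = 4.79 + log(0.29/0.29)

pH = 4.79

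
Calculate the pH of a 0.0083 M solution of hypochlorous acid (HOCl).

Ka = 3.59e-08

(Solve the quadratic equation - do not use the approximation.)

x² + Ka×x - Ka×C = 0. Using quadratic formula: [H⁺] = 1.7244e-05

pH = 4.76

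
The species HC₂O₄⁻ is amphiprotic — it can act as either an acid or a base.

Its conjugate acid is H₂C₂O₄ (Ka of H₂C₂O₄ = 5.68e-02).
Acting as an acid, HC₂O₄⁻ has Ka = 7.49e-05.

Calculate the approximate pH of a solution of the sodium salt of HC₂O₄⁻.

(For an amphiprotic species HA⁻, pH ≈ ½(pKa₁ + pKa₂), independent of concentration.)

pKa₁ = -log(5.68e-02) = 1.25; pKa₂ = -log(7.49e-05) = 4.13. For an amphiprotic species, pH ≈ ½(pKa₁ + pKa₂) = ½(1.25 + 4.13) = 2.69.

pH = 2.69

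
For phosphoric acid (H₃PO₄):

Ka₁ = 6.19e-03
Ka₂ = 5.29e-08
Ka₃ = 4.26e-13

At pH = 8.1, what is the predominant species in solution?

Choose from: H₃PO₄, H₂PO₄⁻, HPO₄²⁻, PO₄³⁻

pKa₁ = 2.21, pKa₂ = 7.28, pKa₃ = 12.37. For a polyprotic acid the predominant species crosses at each pKa: below pKa_n the protonated form dominates, above it the deprotonated form does. At pH = 8.1, the predominant species is HPO₄²⁻.

HPO₄²⁻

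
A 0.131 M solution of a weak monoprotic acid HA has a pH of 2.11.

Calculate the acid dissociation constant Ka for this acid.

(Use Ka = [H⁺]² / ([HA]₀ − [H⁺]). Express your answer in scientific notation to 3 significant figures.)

[H⁺] = 10^(−pH) = 10^(−2.11) = 7.762e-03 M. For HA ⇌ H⁺ + A⁻, Ka = [H⁺][A⁻]/[HA] = [H⁺]² / ([HA]₀ − [H⁺]) = (7.762e-03)² / (0.131 − 7.762e-03) = 4.89e-04.

K_a = 4.89e-04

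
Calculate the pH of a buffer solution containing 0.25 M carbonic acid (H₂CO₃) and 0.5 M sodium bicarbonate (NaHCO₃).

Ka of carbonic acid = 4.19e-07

pKa = -log(4.19e-07) = 6.38. pH = pKa + log([A⁻]/[HA]) = 6.38 + log(0.5/0.25)

pH = 6.68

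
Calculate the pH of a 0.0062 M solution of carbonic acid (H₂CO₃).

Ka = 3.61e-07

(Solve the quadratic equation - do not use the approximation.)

x² + Ka×x - Ka×C = 0. Using quadratic formula: [H⁺] = 4.7129e-05

pH = 4.33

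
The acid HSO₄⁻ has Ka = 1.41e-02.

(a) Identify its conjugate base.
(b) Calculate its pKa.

(a) The conjugate base is formed by removing one H⁺ from HSO₄⁻, giving SO₄²⁻. (b) pKa = -log(Ka) = -log(1.41e-02) = 1.85.

Conjugate base: SO₄²⁻; pK_a = 1.85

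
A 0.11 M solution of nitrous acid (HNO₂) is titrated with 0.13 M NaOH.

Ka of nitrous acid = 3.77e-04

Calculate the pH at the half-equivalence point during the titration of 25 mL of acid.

At half-equivalence [HA] = [A⁻], so Henderson-Hasselbalch gives pH = pKa = -log(3.77e-04) = 3.42.

pH = pKa = 3.42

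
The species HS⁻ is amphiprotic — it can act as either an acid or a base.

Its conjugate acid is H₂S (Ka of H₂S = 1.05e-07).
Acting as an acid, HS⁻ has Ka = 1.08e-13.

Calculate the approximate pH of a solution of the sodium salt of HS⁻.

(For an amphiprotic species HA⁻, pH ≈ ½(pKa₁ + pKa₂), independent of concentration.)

pKa₁ = -log(1.05e-07) = 6.98; pKa₂ = -log(1.08e-13) = 12.97. For an amphiprotic species, pH ≈ ½(pKa₁ + pKa₂) = ½(6.98 + 12.97) = 9.97.

pH = 9.97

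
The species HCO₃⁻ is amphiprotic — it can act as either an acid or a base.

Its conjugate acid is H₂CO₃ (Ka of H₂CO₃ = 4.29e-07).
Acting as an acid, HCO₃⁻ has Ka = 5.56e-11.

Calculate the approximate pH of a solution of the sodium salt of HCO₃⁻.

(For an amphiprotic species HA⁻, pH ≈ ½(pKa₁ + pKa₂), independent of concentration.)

pKa₁ = -log(4.29e-07) = 6.37; pKa₂ = -log(5.56e-11) = 10.25. For an amphiprotic species, pH ≈ ½(pKa₁ + pKa₂) = ½(6.37 + 10.25) = 8.31.

pH = 8.31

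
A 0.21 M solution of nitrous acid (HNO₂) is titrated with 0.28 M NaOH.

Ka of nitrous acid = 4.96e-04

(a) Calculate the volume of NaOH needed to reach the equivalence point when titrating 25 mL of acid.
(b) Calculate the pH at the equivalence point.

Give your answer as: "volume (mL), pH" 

moles acid = 0.21 × 25/1000 = 0.00525 mol; V_base = moles/0.28 × 1000 = 18.8 mL. At equivalence only the conjugate base is present: [A⁻] = 0.00525/0.044 = 1.2000e-01 M. Kb = Kw/Ka = 2.02e-11; [OH⁻] = √(Kb × [A⁻]) = 1.5554e-06; pOH = 5.81; pH = 14 - pOH = 8.19.

V = 18.8 mL, pH = 8.19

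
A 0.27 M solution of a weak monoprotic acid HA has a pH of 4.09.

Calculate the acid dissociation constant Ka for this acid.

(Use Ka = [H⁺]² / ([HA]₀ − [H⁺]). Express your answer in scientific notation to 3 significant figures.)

[H⁺] = 10^(−pH) = 10^(−4.09) = 8.128e-05 M. For HA ⇌ H⁺ + A⁻, Ka = [H⁺][A⁻]/[HA] = [H⁺]² / ([HA]₀ − [H⁺]) = (8.128e-05)² / (0.27 − 8.128e-05) = 2.45e-08.

K_a = 2.45e-08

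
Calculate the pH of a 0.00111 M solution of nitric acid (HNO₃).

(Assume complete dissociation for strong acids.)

[H⁺] = 0.00111 M for strong acid. pH = -log[H⁺] = -log(0.00111)

pH = 2.95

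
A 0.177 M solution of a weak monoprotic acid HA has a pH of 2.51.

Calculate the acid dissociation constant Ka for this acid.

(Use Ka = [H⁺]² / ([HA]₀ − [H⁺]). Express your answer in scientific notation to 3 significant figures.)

[H⁺] = 10^(−pH) = 10^(−2.51) = 3.090e-03 M. For HA ⇌ H⁺ + A⁻, Ka = [H⁺][A⁻]/[HA] = [H⁺]² / ([HA]₀ − [H⁺]) = (3.090e-03)² / (0.177 − 3.090e-03) = 5.49e-05.

K_a = 5.49e-05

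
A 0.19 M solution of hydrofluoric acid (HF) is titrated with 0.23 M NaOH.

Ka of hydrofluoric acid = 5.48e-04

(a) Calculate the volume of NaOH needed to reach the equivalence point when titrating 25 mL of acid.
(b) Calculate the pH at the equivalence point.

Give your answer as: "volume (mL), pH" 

moles acid = 0.19 × 25/1000 = 0.00475 mol; V_base = moles/0.23 × 1000 = 20.7 mL. At equivalence only the conjugate base is present: [A⁻] = 0.00475/0.046 = 1.0405e-01 M. Kb = Kw/Ka = 1.82e-11; [OH⁻] = √(Kb × [A⁻]) = 1.3779e-06; pOH = 5.86; pH = 14 - pOH = 8.14.

V = 20.7 mL, pH = 8.14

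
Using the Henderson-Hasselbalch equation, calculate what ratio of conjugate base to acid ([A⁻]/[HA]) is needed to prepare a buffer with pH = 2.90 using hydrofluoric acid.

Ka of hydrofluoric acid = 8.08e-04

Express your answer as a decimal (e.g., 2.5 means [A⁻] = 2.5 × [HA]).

pKa = -log(8.08e-04) = 3.0926. pH = pKa + log([A⁻]/[HA]), so log([A⁻]/[HA]) = pH − pKa = 2.90 − 3.0926 = -0.1926. [A⁻]/[HA] = 10^(-0.1926) = 0.642

[A⁻]/[HA] = 0.642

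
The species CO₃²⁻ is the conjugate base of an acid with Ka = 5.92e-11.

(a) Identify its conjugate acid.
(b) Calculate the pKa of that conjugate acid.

(a) The conjugate acid is formed by adding one H⁺ to CO₃²⁻, giving HCO₃⁻. (b) pKa = -log(Ka) = -log(5.92e-11) = 10.23.

Conjugate acid: HCO₃⁻; pK_a = 10.23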